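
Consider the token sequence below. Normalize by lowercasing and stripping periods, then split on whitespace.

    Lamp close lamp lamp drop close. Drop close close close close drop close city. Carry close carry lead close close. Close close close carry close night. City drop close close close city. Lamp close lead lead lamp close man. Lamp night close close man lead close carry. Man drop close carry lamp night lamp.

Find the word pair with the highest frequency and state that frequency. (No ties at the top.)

"close close", 10 times

Bigram frequencies (highest first):
  close close: 10
  drop close: 5
  close carry: 4
  lamp close: 3
  close drop: 2
  close city: 2
  … (23 more, each ≤ 2)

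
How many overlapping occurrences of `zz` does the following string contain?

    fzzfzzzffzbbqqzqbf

3

Sliding a length-2 window over the 18 characters (17 positions):
  position 2–3: zz
  position 5–6: zz
  position 6–7: zz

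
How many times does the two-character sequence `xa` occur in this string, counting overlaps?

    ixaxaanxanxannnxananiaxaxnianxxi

Sliding a length-2 window over the 32 characters (31 positions):
  position 2–3: xa
  position 4–5: xa
  position 8–9: xa
  position 11–12: xa
  position 16–17: xa
  position 23–24: xa

6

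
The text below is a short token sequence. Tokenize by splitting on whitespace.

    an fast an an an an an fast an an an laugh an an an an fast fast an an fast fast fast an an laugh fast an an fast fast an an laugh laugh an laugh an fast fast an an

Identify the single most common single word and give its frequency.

Unigram frequencies (highest first):
  an: 25
  fast: 12
  laugh: 5

"an", 25 times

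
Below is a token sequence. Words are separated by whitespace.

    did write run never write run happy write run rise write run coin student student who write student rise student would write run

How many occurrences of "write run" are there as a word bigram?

Scanning the 22 overlapping bigram windows for "write run":
  position 2–3: write run
  position 5–6: write run
  position 8–9: write run
  position 11–12: write run
  position 22–23: write run

5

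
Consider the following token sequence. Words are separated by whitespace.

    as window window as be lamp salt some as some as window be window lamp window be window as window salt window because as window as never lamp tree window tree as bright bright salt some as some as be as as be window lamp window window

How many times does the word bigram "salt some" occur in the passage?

2

Scanning the 46 overlapping bigram windows for "salt some":
  position 7–8: salt some
  position 35–36: salt some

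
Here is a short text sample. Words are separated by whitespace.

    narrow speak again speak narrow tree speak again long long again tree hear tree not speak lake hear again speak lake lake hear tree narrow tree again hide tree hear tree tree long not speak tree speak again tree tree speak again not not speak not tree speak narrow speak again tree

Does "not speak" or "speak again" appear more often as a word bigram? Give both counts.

"not speak": 3 occurrences
"speak again": 5 occurrences

"speak again" (5 vs 3)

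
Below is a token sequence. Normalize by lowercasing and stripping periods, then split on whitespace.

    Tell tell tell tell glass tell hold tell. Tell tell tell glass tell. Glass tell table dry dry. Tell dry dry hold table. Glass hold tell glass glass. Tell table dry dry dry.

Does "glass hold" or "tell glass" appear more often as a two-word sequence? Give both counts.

"glass hold": 1 occurrence
"tell glass": 4 occurrences

"tell glass" (4 vs 1)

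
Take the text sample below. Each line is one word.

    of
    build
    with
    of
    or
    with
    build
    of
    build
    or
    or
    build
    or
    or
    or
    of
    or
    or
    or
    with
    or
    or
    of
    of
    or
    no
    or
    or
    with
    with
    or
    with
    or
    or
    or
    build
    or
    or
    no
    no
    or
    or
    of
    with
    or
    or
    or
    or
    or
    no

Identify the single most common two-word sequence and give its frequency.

Bigram frequencies (highest first):
  or or: 15
  or with: 4
  with or: 4
  of or: 3
  build or: 3
  or of: 3
  … (12 more, each ≤ 3)

"or or", 15 times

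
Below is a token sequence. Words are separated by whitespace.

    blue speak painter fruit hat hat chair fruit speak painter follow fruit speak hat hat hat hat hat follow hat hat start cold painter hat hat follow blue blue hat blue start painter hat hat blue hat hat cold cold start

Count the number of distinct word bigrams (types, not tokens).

26

41 tokens → 40 bigram windows in total.
Repeated bigrams (each contributes count−1 duplicates):
  hat hat: 9
  blue hat: 2
  fruit speak: 2
  hat blue: 2
  hat follow: 2
  painter hat: 2
  speak painter: 2
14 duplicate windows → 40 − 14 = 26 distinct.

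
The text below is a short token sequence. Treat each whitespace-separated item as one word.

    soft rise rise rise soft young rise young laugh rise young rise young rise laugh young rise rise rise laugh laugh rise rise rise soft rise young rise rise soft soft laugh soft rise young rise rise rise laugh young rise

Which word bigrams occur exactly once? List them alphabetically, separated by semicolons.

laugh laugh; laugh soft; soft laugh; soft soft; soft young; young laugh

Bigram counts meeting the condition (exactly once):
  laugh laugh: 1
  laugh soft: 1
  soft laugh: 1
  soft soft: 1
  soft young: 1
  young laugh: 1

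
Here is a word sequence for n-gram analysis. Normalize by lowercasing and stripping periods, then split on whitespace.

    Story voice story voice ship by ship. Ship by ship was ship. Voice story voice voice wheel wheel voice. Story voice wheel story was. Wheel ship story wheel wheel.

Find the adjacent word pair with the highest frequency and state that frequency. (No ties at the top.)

"story voice", 4 times

Bigram frequencies (highest first):
  story voice: 4
  voice story: 3
  ship by: 2
  by ship: 2
  voice wheel: 2
  wheel wheel: 2
  … (13 more, each ≤ 1)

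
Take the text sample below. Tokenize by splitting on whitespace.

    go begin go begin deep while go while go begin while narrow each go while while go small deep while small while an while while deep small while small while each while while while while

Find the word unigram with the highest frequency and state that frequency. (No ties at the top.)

"while", 15 times

Unigram frequencies (highest first):
  while: 15
  go: 6
  small: 4
  begin: 3
  deep: 3
  each: 2
  … (2 more, each ≤ 1)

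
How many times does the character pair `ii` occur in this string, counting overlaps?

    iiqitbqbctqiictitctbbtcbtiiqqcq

3

Sliding a length-2 window over the 31 characters (30 positions):
  position 1–2: ii
  position 12–13: ii
  position 26–27: ii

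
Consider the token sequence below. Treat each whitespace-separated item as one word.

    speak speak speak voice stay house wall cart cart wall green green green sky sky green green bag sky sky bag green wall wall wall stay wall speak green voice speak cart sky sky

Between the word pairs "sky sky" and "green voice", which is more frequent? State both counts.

"sky sky" (3 vs 1)

"sky sky": 3 occurrences
"green voice": 1 occurrence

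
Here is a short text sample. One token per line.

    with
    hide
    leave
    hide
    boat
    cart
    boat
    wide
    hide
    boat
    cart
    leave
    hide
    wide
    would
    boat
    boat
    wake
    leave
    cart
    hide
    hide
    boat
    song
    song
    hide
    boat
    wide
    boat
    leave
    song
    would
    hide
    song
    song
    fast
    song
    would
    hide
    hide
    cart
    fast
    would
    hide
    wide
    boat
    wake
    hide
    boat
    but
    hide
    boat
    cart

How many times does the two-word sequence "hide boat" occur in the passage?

6

Scanning the 52 overlapping bigram windows for "hide boat":
  position 4–5: hide boat
  position 9–10: hide boat
  position 22–23: hide boat
  position 26–27: hide boat
  position 48–49: hide boat
  position 51–52: hide boat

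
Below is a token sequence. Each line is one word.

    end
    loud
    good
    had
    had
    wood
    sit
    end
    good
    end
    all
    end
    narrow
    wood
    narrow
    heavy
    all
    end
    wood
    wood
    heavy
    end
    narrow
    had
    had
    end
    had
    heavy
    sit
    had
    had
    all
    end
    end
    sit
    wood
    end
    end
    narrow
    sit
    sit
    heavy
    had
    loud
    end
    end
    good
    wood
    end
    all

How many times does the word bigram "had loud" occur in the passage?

Scanning the 49 overlapping bigram windows for "had loud":
  position 43–44: had loud

1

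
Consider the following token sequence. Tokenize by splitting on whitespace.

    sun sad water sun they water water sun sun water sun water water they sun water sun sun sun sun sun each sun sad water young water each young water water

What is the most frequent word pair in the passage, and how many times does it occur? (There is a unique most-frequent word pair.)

"sun sun", 5 times

Bigram frequencies (highest first):
  sun sun: 5
  water sun: 4
  water water: 3
  sun water: 3
  sun sad: 2
  sad water: 2
  … (10 more, each ≤ 2)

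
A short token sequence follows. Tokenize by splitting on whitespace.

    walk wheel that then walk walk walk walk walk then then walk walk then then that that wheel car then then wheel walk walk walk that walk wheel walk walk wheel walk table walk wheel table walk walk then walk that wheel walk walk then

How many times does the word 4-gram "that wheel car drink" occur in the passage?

0

Scanning the 42 overlapping 4-gram windows for "that wheel car drink":
  (none found)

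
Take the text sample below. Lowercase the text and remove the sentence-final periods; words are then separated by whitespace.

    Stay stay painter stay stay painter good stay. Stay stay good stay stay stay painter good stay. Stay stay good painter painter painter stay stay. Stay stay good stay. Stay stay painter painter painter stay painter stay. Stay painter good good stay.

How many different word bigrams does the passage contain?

9

42 tokens → 41 bigram windows in total.
Repeated bigrams (each contributes count−1 duplicates):
  stay stay: 14
  stay painter: 6
  good stay: 5
  painter painter: 4
  painter stay: 4
  painter good: 3
  stay good: 3
32 duplicate windows → 41 − 32 = 9 distinct.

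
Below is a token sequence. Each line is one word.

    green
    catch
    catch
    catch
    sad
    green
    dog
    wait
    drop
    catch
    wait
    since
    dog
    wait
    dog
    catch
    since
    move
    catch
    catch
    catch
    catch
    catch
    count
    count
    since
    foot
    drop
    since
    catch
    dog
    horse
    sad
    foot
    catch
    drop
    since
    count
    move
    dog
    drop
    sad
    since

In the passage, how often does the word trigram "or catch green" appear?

Scanning the 41 overlapping trigram windows for "or catch green":
  (none found)

0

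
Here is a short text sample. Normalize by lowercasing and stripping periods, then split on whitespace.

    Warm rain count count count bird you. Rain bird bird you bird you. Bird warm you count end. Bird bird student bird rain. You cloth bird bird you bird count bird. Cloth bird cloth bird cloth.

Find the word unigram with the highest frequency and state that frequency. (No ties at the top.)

"bird", 14 times

Unigram frequencies (highest first):
  bird: 14
  you: 6
  count: 5
  cloth: 4
  rain: 3
  warm: 2
  … (2 more, each ≤ 1)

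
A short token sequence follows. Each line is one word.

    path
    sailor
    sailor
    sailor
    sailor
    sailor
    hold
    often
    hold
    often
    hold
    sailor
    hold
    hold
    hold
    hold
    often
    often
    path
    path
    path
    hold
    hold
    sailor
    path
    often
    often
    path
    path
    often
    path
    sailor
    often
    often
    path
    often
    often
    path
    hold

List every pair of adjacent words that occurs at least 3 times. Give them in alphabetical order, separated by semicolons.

hold hold; hold often; often often; often path; path often; path path; sailor sailor

Bigram counts meeting the condition (at least 3 times):
  hold hold: 4
  hold often: 3
  often often: 4
  often path: 5
  path often: 3
  path path: 3
  sailor sailor: 4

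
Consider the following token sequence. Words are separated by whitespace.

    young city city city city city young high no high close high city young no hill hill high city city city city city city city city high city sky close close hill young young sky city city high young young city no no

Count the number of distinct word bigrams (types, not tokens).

43 tokens → 42 bigram windows in total.
Repeated bigrams (each contributes count−1 duplicates):
  city city: 12
  high city: 3
  city high: 2
  city young: 2
  young city: 2
  young young: 2
17 duplicate windows → 42 − 17 = 25 distinct.

25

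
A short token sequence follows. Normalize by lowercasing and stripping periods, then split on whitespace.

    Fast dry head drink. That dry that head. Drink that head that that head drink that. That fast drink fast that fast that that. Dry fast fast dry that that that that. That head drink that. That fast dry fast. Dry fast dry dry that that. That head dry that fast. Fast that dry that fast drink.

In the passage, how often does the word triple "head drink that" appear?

Scanning the 55 overlapping trigram windows for "head drink that":
  position 3–5: head drink that
  position 8–10: head drink that
  position 14–16: head drink that
  position 34–36: head drink that

4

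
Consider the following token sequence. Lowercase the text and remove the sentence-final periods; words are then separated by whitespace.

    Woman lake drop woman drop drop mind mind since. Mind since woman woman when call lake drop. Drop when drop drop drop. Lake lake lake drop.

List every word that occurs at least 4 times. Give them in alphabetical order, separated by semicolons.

drop; lake; woman

Unigram counts meeting the condition (at least 4 times):
  drop: 9
  lake: 5
  woman: 4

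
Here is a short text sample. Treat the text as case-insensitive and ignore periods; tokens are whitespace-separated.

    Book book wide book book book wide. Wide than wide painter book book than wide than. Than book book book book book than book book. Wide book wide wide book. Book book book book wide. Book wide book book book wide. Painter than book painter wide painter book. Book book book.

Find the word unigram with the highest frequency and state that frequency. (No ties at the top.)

"book", 29 times

Unigram frequencies (highest first):
  book: 29
  wide: 12
  than: 6
  painter: 4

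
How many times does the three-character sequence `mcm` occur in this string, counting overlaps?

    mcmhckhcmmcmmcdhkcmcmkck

Sliding a length-3 window over the 24 characters (22 positions):
  position 1–3: mcm
  position 10–12: mcm
  position 19–21: mcm

3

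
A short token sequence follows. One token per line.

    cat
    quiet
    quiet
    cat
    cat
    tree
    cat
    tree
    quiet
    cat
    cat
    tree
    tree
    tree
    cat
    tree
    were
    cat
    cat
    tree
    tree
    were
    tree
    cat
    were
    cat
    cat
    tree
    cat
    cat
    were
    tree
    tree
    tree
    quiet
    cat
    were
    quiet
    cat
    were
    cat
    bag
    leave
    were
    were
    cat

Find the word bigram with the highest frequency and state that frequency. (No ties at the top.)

"cat tree", 6 times

Bigram frequencies (highest first):
  cat tree: 6
  cat cat: 5
  tree tree: 5
  quiet cat: 4
  tree cat: 4
  were cat: 4
  … (11 more, each ≤ 4)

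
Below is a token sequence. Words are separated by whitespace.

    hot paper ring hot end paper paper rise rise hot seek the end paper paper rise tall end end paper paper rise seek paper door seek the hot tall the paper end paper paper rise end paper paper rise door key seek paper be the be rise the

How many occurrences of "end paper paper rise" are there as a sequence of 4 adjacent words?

Scanning the 45 overlapping 4-gram windows for "end paper paper rise":
  position 5–8: end paper paper rise
  position 13–16: end paper paper rise
  position 19–22: end paper paper rise
  position 32–35: end paper paper rise
  position 36–39: end paper paper rise

5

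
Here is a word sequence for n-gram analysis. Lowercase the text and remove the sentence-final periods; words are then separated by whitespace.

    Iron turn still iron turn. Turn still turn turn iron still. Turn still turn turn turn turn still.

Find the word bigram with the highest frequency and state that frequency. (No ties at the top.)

Bigram frequencies (highest first):
  turn turn: 5
  turn still: 4
  still turn: 3
  iron turn: 2
  still iron: 1
  turn iron: 1
  … (1 more, each ≤ 1)

"turn turn", 5 times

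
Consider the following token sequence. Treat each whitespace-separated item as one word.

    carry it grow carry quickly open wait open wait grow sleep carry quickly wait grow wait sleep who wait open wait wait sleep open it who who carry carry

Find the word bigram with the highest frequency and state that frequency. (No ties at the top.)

Bigram frequencies (highest first):
  open wait: 3
  carry quickly: 2
  wait open: 2
  wait grow: 2
  wait sleep: 2
  carry it: 1
  … (16 more, each ≤ 1)

"open wait", 3 times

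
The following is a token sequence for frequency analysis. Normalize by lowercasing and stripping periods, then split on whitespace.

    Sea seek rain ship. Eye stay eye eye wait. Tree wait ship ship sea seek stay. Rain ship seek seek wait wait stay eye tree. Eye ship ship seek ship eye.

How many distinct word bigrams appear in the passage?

24

31 tokens → 30 bigram windows in total.
Repeated bigrams (each contributes count−1 duplicates):
  rain ship: 2
  sea seek: 2
  ship eye: 2
  ship seek: 2
  ship ship: 2
  stay eye: 2
6 duplicate windows → 30 − 6 = 24 distinct.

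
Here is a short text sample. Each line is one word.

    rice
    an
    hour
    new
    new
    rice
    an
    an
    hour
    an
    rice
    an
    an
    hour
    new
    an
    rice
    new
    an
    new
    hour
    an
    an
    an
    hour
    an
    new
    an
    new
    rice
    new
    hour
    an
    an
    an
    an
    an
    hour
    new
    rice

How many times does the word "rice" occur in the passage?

Scanning the 40 tokens for "rice":
  position 1: rice
  position 6: rice
  position 11: rice
  position 17: rice
  position 30: rice
  position 40: rice

6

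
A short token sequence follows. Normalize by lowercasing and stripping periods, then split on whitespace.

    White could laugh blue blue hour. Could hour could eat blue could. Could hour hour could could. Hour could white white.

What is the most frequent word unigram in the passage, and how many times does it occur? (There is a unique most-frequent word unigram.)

Unigram frequencies (highest first):
  could: 8
  hour: 5
  white: 3
  blue: 3
  laugh: 1
  eat: 1

"could", 8 times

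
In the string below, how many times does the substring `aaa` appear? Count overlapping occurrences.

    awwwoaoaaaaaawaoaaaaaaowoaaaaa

Sliding a length-3 window over the 30 characters (28 positions):
  position 8–10: aaa
  position 9–11: aaa
  position 10–12: aaa
  position 11–13: aaa
  position 17–19: aaa
  position 18–20: aaa
  position 19–21: aaa
  position 20–22: aaa
  position 26–28: aaa
  position 27–29: aaa
  … (1 more)

11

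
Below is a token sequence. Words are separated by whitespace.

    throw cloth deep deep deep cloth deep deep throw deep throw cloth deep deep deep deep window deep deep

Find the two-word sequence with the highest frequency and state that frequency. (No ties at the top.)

"deep deep", 7 times

Bigram frequencies (highest first):
  deep deep: 7
  cloth deep: 3
  throw cloth: 2
  deep throw: 2
  deep cloth: 1
  throw deep: 1
  … (2 more, each ≤ 1)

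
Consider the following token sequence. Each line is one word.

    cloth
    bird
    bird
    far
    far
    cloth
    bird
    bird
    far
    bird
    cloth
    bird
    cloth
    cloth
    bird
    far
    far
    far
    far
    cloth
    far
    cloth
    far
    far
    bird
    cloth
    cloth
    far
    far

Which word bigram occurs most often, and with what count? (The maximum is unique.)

Bigram frequencies (highest first):
  far far: 6
  cloth bird: 4
  bird far: 3
  far cloth: 3
  bird cloth: 3
  cloth far: 3
  … (3 more, each ≤ 2)

"far far", 6 times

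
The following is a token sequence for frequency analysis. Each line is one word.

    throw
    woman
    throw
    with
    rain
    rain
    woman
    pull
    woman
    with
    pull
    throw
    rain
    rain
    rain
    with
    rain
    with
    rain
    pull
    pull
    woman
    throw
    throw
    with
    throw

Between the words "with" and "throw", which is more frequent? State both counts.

"with": 5 occurrences
"throw": 6 occurrences

"throw" (6 vs 5)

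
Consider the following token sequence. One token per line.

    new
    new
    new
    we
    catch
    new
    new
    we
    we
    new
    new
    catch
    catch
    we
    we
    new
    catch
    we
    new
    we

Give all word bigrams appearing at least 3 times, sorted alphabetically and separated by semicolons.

new new; new we; we new

Bigram counts meeting the condition (at least 3 times):
  new new: 4
  new we: 3
  we new: 3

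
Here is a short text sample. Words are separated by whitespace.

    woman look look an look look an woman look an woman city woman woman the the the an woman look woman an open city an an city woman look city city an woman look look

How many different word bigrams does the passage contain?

35 tokens → 34 bigram windows in total.
Repeated bigrams (each contributes count−1 duplicates):
  woman look: 5
  an woman: 4
  look an: 3
  look look: 3
  city an: 2
  city woman: 2
  the the: 2
14 duplicate windows → 34 − 14 = 20 distinct.

20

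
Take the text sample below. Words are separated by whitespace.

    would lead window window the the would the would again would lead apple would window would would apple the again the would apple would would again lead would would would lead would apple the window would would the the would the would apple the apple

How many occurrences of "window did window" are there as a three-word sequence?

Scanning the 43 overlapping trigram windows for "window did window":
  (none found)

0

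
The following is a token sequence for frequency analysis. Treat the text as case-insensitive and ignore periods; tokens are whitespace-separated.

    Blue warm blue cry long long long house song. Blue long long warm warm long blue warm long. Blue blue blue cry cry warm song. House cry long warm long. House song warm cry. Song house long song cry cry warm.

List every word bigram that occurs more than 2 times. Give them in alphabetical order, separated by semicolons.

long long; warm long

Bigram counts meeting the condition (more than 2 times):
  long long: 3
  warm long: 3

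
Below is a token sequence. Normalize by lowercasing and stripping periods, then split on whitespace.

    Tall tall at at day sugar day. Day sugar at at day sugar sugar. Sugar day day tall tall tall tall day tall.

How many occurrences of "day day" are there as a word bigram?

2

Scanning the 22 overlapping bigram windows for "day day":
  position 7–8: day day
  position 16–17: day day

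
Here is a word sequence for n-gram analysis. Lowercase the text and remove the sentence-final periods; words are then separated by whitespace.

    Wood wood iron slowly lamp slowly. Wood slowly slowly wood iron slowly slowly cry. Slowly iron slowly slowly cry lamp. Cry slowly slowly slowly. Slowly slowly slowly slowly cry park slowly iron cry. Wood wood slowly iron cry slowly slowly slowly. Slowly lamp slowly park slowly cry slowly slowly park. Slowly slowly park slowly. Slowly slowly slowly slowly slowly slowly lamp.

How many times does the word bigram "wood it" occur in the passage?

0

Scanning the 60 overlapping bigram windows for "wood it":
  (none found)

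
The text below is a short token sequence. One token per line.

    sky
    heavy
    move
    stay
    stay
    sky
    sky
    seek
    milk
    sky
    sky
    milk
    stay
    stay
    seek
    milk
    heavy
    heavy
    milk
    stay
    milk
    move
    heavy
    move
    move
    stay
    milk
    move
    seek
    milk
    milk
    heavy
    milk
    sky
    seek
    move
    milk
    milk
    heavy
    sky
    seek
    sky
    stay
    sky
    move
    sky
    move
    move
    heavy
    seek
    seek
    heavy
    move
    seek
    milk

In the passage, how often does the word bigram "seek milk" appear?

Scanning the 54 overlapping bigram windows for "seek milk":
  position 8–9: seek milk
  position 15–16: seek milk
  position 29–30: seek milk
  position 54–55: seek milk

4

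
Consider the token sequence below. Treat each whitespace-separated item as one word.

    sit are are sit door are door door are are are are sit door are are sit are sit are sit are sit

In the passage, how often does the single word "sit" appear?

7

Scanning the 23 tokens for "sit":
  position 1: sit
  position 4: sit
  position 13: sit
  position 17: sit
  position 19: sit
  position 21: sit
  position 23: sit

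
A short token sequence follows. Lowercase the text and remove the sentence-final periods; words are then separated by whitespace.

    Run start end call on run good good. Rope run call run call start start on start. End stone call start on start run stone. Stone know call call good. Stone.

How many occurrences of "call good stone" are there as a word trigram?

Scanning the 29 overlapping trigram windows for "call good stone":
  position 29–31: call good stone

1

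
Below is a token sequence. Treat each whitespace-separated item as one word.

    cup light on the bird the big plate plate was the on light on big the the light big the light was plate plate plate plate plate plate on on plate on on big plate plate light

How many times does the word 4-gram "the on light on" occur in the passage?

Scanning the 34 overlapping 4-gram windows for "the on light on":
  position 11–14: the on light on

1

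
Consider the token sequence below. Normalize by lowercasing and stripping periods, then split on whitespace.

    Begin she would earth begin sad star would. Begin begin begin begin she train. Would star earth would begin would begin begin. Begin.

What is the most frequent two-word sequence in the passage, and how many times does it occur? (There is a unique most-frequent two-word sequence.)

Bigram frequencies (highest first):
  begin begin: 5
  would begin: 3
  begin she: 2
  she would: 1
  would earth: 1
  earth begin: 1
  … (9 more, each ≤ 1)

"begin begin", 5 times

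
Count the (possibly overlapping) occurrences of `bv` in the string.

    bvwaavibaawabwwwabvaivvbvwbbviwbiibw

Sliding a length-2 window over the 36 characters (35 positions):
  position 1–2: bv
  position 18–19: bv
  position 24–25: bv
  position 28–29: bv

4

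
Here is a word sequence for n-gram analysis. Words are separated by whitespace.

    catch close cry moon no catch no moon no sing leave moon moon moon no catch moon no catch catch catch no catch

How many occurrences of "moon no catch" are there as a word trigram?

3

Scanning the 21 overlapping trigram windows for "moon no catch":
  position 4–6: moon no catch
  position 14–16: moon no catch
  position 17–19: moon no catch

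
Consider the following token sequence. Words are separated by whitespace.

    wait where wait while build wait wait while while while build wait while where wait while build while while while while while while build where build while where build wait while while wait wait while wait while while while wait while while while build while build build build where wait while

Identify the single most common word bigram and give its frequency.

Bigram frequencies (highest first):
  while while: 12
  wait while: 9
  while build: 6
  where wait: 3
  build wait: 3
  build while: 3
  … (7 more, each ≤ 3)

"while while", 12 times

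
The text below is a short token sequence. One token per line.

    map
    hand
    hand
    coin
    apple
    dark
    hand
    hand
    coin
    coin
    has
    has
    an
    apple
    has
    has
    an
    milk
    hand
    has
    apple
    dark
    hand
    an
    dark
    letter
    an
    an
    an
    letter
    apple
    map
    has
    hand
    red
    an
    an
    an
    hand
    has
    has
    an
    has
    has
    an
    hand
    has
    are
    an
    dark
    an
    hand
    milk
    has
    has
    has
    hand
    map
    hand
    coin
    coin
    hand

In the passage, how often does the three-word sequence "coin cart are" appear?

Scanning the 60 overlapping trigram windows for "coin cart are":
  (none found)

0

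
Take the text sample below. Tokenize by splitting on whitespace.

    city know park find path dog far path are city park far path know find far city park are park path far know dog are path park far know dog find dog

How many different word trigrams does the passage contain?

32 tokens → 30 trigram windows in total.
Repeated trigrams (each contributes count−1 duplicates):
  far know dog: 2
1 duplicate windows → 30 − 1 = 29 distinct.

29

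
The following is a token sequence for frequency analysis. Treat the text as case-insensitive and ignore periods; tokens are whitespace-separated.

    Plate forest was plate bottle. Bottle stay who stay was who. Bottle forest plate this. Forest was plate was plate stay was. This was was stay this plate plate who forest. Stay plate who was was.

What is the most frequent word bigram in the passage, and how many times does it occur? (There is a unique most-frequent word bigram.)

"was plate", 3 times

Bigram frequencies (highest first):
  was plate: 3
  forest was: 2
  stay was: 2
  was was: 2
  plate who: 2
  plate forest: 1
  … (23 more, each ≤ 1)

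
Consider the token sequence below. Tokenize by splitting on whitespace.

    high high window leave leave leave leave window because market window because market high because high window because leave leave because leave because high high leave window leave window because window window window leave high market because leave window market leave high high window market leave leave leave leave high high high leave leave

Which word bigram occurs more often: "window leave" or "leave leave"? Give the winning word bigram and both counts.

"leave leave" (8 vs 3)

"window leave": 3 occurrences
"leave leave": 8 occurrences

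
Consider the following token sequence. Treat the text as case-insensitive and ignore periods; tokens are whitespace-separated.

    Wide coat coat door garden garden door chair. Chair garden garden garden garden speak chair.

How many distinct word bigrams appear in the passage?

15 tokens → 14 bigram windows in total.
Repeated bigrams (each contributes count−1 duplicates):
  garden garden: 4
3 duplicate windows → 14 − 3 = 11 distinct.

11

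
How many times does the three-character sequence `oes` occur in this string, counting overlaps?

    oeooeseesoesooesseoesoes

5

Sliding a length-3 window over the 24 characters (22 positions):
  position 4–6: oes
  position 10–12: oes
  position 14–16: oes
  position 19–21: oes
  position 22–24: oes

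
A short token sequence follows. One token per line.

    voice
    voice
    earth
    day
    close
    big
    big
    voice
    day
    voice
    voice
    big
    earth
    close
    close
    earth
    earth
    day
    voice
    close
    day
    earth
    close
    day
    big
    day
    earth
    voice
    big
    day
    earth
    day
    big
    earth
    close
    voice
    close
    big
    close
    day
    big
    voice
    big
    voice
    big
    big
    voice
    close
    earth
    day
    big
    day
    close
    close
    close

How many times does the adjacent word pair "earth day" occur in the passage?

4

Scanning the 54 overlapping bigram windows for "earth day":
  position 3–4: earth day
  position 17–18: earth day
  position 31–32: earth day
  position 49–50: earth day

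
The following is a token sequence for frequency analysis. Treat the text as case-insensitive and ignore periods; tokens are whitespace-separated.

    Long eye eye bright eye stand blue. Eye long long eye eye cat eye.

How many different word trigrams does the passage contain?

11

14 tokens → 12 trigram windows in total.
Repeated trigrams (each contributes count−1 duplicates):
  long eye eye: 2
1 duplicate windows → 12 − 1 = 11 distinct.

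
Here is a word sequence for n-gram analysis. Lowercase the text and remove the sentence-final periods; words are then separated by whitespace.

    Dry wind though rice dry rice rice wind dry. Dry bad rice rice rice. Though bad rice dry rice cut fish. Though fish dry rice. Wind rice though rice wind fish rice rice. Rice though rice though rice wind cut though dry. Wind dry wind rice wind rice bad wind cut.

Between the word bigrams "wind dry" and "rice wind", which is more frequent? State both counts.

"wind dry": 2 occurrences
"rice wind": 5 occurrences

"rice wind" (5 vs 2)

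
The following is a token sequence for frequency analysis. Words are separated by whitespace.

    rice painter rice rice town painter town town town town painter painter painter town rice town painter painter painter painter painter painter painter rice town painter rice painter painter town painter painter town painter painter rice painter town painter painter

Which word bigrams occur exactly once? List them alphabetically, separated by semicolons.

rice rice; town rice

Bigram counts meeting the condition (exactly once):
  rice rice: 1
  town rice: 1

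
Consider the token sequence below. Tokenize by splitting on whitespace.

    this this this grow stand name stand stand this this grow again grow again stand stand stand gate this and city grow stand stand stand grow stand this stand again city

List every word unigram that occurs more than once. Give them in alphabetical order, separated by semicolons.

again; city; grow; stand; this

Unigram counts meeting the condition (more than once):
  again: 3
  city: 2
  grow: 5
  stand: 11
  this: 7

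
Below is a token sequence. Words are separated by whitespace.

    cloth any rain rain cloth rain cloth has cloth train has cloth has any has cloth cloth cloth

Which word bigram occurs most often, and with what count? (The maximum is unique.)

Bigram frequencies (highest first):
  has cloth: 3
  rain cloth: 2
  cloth has: 2
  cloth cloth: 2
  cloth any: 1
  any rain: 1
  … (6 more, each ≤ 1)

"has cloth", 3 times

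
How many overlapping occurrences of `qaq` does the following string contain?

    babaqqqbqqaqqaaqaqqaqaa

3

Sliding a length-3 window over the 23 characters (21 positions):
  position 10–12: qaq
  position 16–18: qaq
  position 19–21: qaq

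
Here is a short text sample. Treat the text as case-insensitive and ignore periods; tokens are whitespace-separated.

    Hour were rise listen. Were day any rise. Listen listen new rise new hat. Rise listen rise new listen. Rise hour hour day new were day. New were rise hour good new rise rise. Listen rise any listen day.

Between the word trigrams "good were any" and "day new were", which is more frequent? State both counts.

"good were any": 0 occurrences
"day new were": 2 occurrences

"day new were" (2 vs 0)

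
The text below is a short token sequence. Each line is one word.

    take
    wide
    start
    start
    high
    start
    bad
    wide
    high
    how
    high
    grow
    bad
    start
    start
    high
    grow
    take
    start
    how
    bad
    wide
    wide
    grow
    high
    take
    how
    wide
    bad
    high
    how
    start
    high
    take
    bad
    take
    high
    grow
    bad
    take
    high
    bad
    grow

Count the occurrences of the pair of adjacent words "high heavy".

Scanning the 42 overlapping bigram windows for "high heavy":
  (none found)

0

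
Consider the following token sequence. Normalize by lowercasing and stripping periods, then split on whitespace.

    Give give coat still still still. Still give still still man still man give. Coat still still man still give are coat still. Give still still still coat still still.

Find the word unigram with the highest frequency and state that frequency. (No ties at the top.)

"still", 16 times

Unigram frequencies (highest first):
  still: 16
  give: 6
  coat: 4
  man: 3
  are: 1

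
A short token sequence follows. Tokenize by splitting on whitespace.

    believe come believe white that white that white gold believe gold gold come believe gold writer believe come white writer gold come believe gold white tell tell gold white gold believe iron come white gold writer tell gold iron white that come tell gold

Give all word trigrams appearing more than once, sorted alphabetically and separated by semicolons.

Trigram counts meeting the condition (more than once):
  come believe gold: 2
  gold come believe: 2
  white gold believe: 2
  white that white: 2

come believe gold; gold come believe; white gold believe; white that white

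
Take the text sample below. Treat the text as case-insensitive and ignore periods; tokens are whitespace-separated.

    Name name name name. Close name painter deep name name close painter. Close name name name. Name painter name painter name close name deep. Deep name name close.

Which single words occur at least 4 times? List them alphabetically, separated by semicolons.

close; name; painter

Unigram counts meeting the condition (at least 4 times):
  close: 5
  name: 16
  painter: 4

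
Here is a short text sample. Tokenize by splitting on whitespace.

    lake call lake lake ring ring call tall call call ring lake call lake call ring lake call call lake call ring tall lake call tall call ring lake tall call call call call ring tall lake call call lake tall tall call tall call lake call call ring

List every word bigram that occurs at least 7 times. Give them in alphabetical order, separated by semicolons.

Bigram counts meeting the condition (at least 7 times):
  call call: 7
  lake call: 8

call call; lake call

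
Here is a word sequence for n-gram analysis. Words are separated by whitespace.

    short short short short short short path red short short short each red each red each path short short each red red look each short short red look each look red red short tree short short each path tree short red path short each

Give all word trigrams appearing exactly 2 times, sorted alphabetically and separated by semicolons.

each red each; red look each; short each red

Trigram counts meeting the condition (exactly 2 times):
  each red each: 2
  red look each: 2
  short each red: 2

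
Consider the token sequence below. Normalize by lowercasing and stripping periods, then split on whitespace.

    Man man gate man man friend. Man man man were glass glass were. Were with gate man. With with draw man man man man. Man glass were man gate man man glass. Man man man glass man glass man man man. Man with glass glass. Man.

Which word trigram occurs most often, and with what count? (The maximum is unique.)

Trigram frequencies (highest first):
  man man man: 7
  man man glass: 3
  man glass man: 3
  man gate man: 2
  gate man man: 2
  glass man man: 2
  … (25 more, each ≤ 1)

"man man man", 7 times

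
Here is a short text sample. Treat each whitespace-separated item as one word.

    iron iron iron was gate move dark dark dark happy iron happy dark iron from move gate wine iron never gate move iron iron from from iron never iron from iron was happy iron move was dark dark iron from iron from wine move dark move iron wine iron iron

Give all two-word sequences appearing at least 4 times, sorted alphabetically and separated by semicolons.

Bigram counts meeting the condition (at least 4 times):
  iron from: 5
  iron iron: 4

iron from; iron iron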